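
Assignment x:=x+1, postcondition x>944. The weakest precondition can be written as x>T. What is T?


Formula: wp(x:=E, P) = P[E/x] (substitute E for x in postcondition)
Step 1: Postcondition: x>944
Step 2: Substitute x+1 for x: x+1>944
Step 3: Solve for x: x > 944-1 = 943

943


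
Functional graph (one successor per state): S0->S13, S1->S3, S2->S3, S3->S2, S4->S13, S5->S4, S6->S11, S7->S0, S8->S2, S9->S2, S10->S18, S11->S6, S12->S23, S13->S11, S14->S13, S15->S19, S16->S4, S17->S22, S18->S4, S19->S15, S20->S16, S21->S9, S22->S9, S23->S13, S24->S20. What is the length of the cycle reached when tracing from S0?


Trace from S0 until a state repeats:
  S0 -> S13 -> S11 -> S6 -> S11
S11 first seen at step 2, revisited at step 4.
Cycle length = 4 - 2 = 2

2


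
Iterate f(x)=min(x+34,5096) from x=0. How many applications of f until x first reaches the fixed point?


Step 1: x=0, cap=5096, increment=34
Step 2: x grows by 34 each step until capped at 5096; fixed point is x=5096
Step 3: iterations = ceil(5096/34) = 150

150


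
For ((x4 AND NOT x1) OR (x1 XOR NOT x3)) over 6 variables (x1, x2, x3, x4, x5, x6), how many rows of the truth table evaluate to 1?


Formula: ((x4 AND NOT x1) OR (x1 XOR NOT x3)) over 6 vars (64 rows)
Evaluate each row (x1, x2, x3, x4, x5, x6 as bits, MSB first):
  row 0 [000000]: ((0 AND NOT 0) OR (0 XOR NOT 0)) -> 1
  row 1 [000001]: ((0 AND NOT 0) OR (0 XOR NOT 0)) -> 1
  row 2 [000010]: ((0 AND NOT 0) OR (0 XOR NOT 0)) -> 1
  row 3 [000011]: ((0 AND NOT 0) OR (0 XOR NOT 0)) -> 1
  row 4 [000100]: ((1 AND NOT 0) OR (0 XOR NOT 0)) -> 1
  (every remaining row is evaluated the same way; all 64 results are listed next)
Full result column, 8 rows per line (x1,x2,x3 fixed per line; x4,x5,x6 runs 000..111 left to right):
  rows 0-7 [x1,x2,x3=000]: 11111111  (ones: 8)
  rows 8-15 [x1,x2,x3=001]: 00001111  (ones: 4)
  rows 16-23 [x1,x2,x3=010]: 11111111  (ones: 8)
  rows 24-31 [x1,x2,x3=011]: 00001111  (ones: 4)
  rows 32-39 [x1,x2,x3=100]: 00000000  (ones: 0)
  rows 40-47 [x1,x2,x3=101]: 11111111  (ones: 8)
  rows 48-55 [x1,x2,x3=110]: 00000000  (ones: 0)
  rows 56-63 [x1,x2,x3=111]: 11111111  (ones: 8)
Count of 1-rows = 8+4+8+4+0+8+0+8 = 40

40


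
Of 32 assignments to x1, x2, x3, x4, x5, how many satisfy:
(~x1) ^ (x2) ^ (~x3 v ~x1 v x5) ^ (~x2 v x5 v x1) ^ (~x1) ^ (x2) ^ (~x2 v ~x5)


CNF with 7 clauses over 5 vars (32 assignments).
An assignment satisfies CNF iff every clause has >=1 true literal.
Check each row (bits = x1,x2,x3,x4,x5; clause T/F shown):
  row 0 [00000]: clauses=TFTTTFT -> 0
  row 1 [00001]: clauses=TFTTTFT -> 0
  row 2 [00010]: clauses=TFTTTFT -> 0
  row 3 [00011]: clauses=TFTTTFT -> 0
  row 4 [00100]: clauses=TFTTTFT -> 0
  row 5 [00101]: clauses=TFTTTFT -> 0
  row 6 [00110]: clauses=TFTTTFT -> 0
  row 7 [00111]: clauses=TFTTTFT -> 0
  row 8 [01000]: clauses=TTTFTTT -> 0
  row 9 [01001]: clauses=TTTTTTF -> 0
  row 10 [01010]: clauses=TTTFTTT -> 0
  row 11 [01011]: clauses=TTTTTTF -> 0
  row 12 [01100]: clauses=TTTFTTT -> 0
  row 13 [01101]: clauses=TTTTTTF -> 0
  row 14 [01110]: clauses=TTTFTTT -> 0
  row 15 [01111]: clauses=TTTTTTF -> 0
  row 16 [10000]: clauses=FFTTFFT -> 0
  row 17 [10001]: clauses=FFTTFFT -> 0
  row 18 [10010]: clauses=FFTTFFT -> 0
  row 19 [10011]: clauses=FFTTFFT -> 0
  row 20 [10100]: clauses=FFFTFFT -> 0
  row 21 [10101]: clauses=FFTTFFT -> 0
  row 22 [10110]: clauses=FFFTFFT -> 0
  row 23 [10111]: clauses=FFTTFFT -> 0
  row 24 [11000]: clauses=FTTTFTT -> 0
  row 25 [11001]: clauses=FTTTFTF -> 0
  row 26 [11010]: clauses=FTTTFTT -> 0
  row 27 [11011]: clauses=FTTTFTF -> 0
  row 28 [11100]: clauses=FTFTFTT -> 0
  row 29 [11101]: clauses=FTTTFTF -> 0
  row 30 [11110]: clauses=FTFTFTT -> 0
  row 31 [11111]: clauses=FTTTFTF -> 0
Full result column, 8 rows per line (x1,x2 fixed per line; x3,x4,x5 runs 000..111 left to right):
  rows 0-7 [x1,x2=00]: 00000000  (ones: 0)
  rows 8-15 [x1,x2=01]: 00000000  (ones: 0)
  rows 16-23 [x1,x2=10]: 00000000  (ones: 0)
  rows 24-31 [x1,x2=11]: 00000000  (ones: 0)
Satisfying assignments = 0+0+0+0 = 0

0


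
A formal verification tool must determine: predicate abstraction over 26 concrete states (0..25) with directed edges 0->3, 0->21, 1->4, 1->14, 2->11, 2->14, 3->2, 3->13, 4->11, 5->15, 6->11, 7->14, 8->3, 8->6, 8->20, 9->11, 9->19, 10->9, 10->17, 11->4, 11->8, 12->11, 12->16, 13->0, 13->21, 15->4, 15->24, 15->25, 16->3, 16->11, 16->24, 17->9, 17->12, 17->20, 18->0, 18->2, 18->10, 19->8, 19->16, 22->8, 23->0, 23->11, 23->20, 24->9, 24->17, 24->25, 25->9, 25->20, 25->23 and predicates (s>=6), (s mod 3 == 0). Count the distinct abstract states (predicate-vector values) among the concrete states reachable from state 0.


BFS from 0:
Concrete reachable: {0, 2, 3, 4, 6, 8, 11, 13, 14, 20, 21}
Abstract via predicates (s>=6), (s mod 3 == 0):
  (0,0) <- {2, 4}
  (0,1) <- {0, 3}
  (1,0) <- {8, 11, 13, 14, 20}
  (1,1) <- {6, 21}
Distinct abstract states = 4

4


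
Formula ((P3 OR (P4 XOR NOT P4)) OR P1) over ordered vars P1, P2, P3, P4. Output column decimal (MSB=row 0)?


Formula: ((P3 OR (P4 XOR NOT P4)) OR P1) over P1, P2, P3, P4 (16 rows)
Evaluate each row (bits = P1,P2,P3,P4, MSB first):
  row 0 [0000]: ((0 OR (0 XOR NOT 0)) OR 0) -> 1
  row 1 [0001]: ((0 OR (1 XOR NOT 1)) OR 0) -> 1
  row 2 [0010]: ((1 OR (0 XOR NOT 0)) OR 0) -> 1
  row 3 [0011]: ((1 OR (1 XOR NOT 1)) OR 0) -> 1
  row 4 [0100]: ((0 OR (0 XOR NOT 0)) OR 0) -> 1
  row 5 [0101]: ((0 OR (1 XOR NOT 1)) OR 0) -> 1
  row 6 [0110]: ((1 OR (0 XOR NOT 0)) OR 0) -> 1
  row 7 [0111]: ((1 OR (1 XOR NOT 1)) OR 0) -> 1
  row 8 [1000]: ((0 OR (0 XOR NOT 0)) OR 1) -> 1
  row 9 [1001]: ((0 OR (1 XOR NOT 1)) OR 1) -> 1
  row 10 [1010]: ((1 OR (0 XOR NOT 0)) OR 1) -> 1
  row 11 [1011]: ((1 OR (1 XOR NOT 1)) OR 1) -> 1
  row 12 [1100]: ((0 OR (0 XOR NOT 0)) OR 1) -> 1
  row 13 [1101]: ((0 OR (1 XOR NOT 1)) OR 1) -> 1
  row 14 [1110]: ((1 OR (0 XOR NOT 0)) OR 1) -> 1
  row 15 [1111]: ((1 OR (1 XOR NOT 1)) OR 1) -> 1
Full result column, 4 rows per line (P1,P2 fixed per line; P3,P4 runs 00..11 left to right):
  rows 0-3 [P1,P2=00]: 1111  = hex F
  rows 4-7 [P1,P2=01]: 1111  = hex F
  rows 8-11 [P1,P2=10]: 1111  = hex F
  rows 12-15 [P1,P2=11]: 1111  = hex F
Output column (row 0 .. row 15) = 1111111111111111
Output column grouped in 4s = 1111 1111 1111 1111 = 0xFFFF
Convert to decimal digit by digit (value = value*16 + digit):
  F -> 15
  15*16 + 15 (F) = 255
  255*16 + 15 (F) = 4095
  4095*16 + 15 (F) = 65535
Decimal = 65535

65535


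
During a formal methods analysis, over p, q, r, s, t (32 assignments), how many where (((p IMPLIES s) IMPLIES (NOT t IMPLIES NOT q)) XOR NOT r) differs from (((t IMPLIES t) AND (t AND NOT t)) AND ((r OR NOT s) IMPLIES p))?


F1 = (((p IMPLIES s) IMPLIES (NOT t IMPLIES NOT q)) XOR NOT r)
F2 = (((t IMPLIES t) AND (t AND NOT t)) AND ((r OR NOT s) IMPLIES p))
Evaluate both on each of 32 rows (bits = p,q,r,s,t):
  row 0 [00000]: F1=0 F2=0 -> 0
  row 1 [00001]: F1=0 F2=0 -> 0
  row 2 [00010]: F1=0 F2=0 -> 0
  row 3 [00011]: F1=0 F2=0 -> 0
  row 4 [00100]: F1=1 F2=0 (differ) -> 1
  row 5 [00101]: F1=1 F2=0 (differ) -> 1
  row 6 [00110]: F1=1 F2=0 (differ) -> 1
  row 7 [00111]: F1=1 F2=0 (differ) -> 1
  row 8 [01000]: F1=1 F2=0 (differ) -> 1
  row 9 [01001]: F1=0 F2=0 -> 0
  row 10 [01010]: F1=1 F2=0 (differ) -> 1
  row 11 [01011]: F1=0 F2=0 -> 0
  row 12 [01100]: F1=0 F2=0 -> 0
  row 13 [01101]: F1=1 F2=0 (differ) -> 1
  row 14 [01110]: F1=0 F2=0 -> 0
  row 15 [01111]: F1=1 F2=0 (differ) -> 1
  row 16 [10000]: F1=0 F2=0 -> 0
  row 17 [10001]: F1=0 F2=0 -> 0
  row 18 [10010]: F1=0 F2=0 -> 0
  row 19 [10011]: F1=0 F2=0 -> 0
  row 20 [10100]: F1=1 F2=0 (differ) -> 1
  row 21 [10101]: F1=1 F2=0 (differ) -> 1
  row 22 [10110]: F1=1 F2=0 (differ) -> 1
  row 23 [10111]: F1=1 F2=0 (differ) -> 1
  row 24 [11000]: F1=0 F2=0 -> 0
  row 25 [11001]: F1=0 F2=0 -> 0
  row 26 [11010]: F1=1 F2=0 (differ) -> 1
  row 27 [11011]: F1=0 F2=0 -> 0
  row 28 [11100]: F1=1 F2=0 (differ) -> 1
  row 29 [11101]: F1=1 F2=0 (differ) -> 1
  row 30 [11110]: F1=0 F2=0 -> 0
  row 31 [11111]: F1=1 F2=0 (differ) -> 1
Full result column, 8 rows per line (p,q fixed per line; r,s,t runs 000..111 left to right):
  rows 0-7 [p,q=00]: 00001111  (ones: 4)
  rows 8-15 [p,q=01]: 10100101  (ones: 4)
  rows 16-23 [p,q=10]: 00001111  (ones: 4)
  rows 24-31 [p,q=11]: 00101101  (ones: 4)
Disagreements = 4+4+4+4 = 16

16


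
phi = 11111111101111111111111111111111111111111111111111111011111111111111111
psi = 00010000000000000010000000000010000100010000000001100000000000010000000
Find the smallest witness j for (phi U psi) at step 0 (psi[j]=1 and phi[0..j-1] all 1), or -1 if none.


(phi U psi) at 0: need smallest j with psi[j]=1 and phi[i]=1 for all i in [0,j).
Scan from step 0:
  step 0: phi=1, psi=0 -> continue
  step 1: phi=1, psi=0 -> continue
  step 2: phi=1, psi=0 -> continue
  step 3: psi=1 and phi held for [0,3) -> witness found
Witness step = 3

3


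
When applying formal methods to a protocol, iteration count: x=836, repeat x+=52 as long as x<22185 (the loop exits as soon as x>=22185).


Step 1: x goes from 836 toward 22185 by 52; the body runs while x<22185, so iterations = ceil((bound-start)/step)
Step 2: Distance=21349
Step 3: ceil(21349/52)=411

411


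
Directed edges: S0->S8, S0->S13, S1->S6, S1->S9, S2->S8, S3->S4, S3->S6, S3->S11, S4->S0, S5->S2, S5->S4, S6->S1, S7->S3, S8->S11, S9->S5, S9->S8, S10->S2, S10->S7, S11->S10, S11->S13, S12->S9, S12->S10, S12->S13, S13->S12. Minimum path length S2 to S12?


BFS layer-by-layer from S2:
  dist 0: {S2}
  dist 1: {S8}
  dist 2: {S11}
  dist 3: {S10, S13}
  dist 4: {S7, S12}
  -> S12 reached at distance 4
Shortest path length = 4

4


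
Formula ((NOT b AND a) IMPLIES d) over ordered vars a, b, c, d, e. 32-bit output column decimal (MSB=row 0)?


Formula: ((NOT b AND a) IMPLIES d) over a, b, c, d, e (32 rows)
Evaluate each row (bits = a,b,c,d,e, MSB first):
  row 0 [00000]: ((NOT 0 AND 0) IMPLIES 0) -> 1
  row 1 [00001]: ((NOT 0 AND 0) IMPLIES 0) -> 1
  row 2 [00010]: ((NOT 0 AND 0) IMPLIES 1) -> 1
  row 3 [00011]: ((NOT 0 AND 0) IMPLIES 1) -> 1
  row 4 [00100]: ((NOT 0 AND 0) IMPLIES 0) -> 1
  row 5 [00101]: ((NOT 0 AND 0) IMPLIES 0) -> 1
  row 6 [00110]: ((NOT 0 AND 0) IMPLIES 1) -> 1
  row 7 [00111]: ((NOT 0 AND 0) IMPLIES 1) -> 1
  row 8 [01000]: ((NOT 1 AND 0) IMPLIES 0) -> 1
  row 9 [01001]: ((NOT 1 AND 0) IMPLIES 0) -> 1
  row 10 [01010]: ((NOT 1 AND 0) IMPLIES 1) -> 1
  row 11 [01011]: ((NOT 1 AND 0) IMPLIES 1) -> 1
  row 12 [01100]: ((NOT 1 AND 0) IMPLIES 0) -> 1
  row 13 [01101]: ((NOT 1 AND 0) IMPLIES 0) -> 1
  row 14 [01110]: ((NOT 1 AND 0) IMPLIES 1) -> 1
  row 15 [01111]: ((NOT 1 AND 0) IMPLIES 1) -> 1
  row 16 [10000]: ((NOT 0 AND 1) IMPLIES 0) -> 0
  row 17 [10001]: ((NOT 0 AND 1) IMPLIES 0) -> 0
  row 18 [10010]: ((NOT 0 AND 1) IMPLIES 1) -> 1
  row 19 [10011]: ((NOT 0 AND 1) IMPLIES 1) -> 1
  row 20 [10100]: ((NOT 0 AND 1) IMPLIES 0) -> 0
  row 21 [10101]: ((NOT 0 AND 1) IMPLIES 0) -> 0
  row 22 [10110]: ((NOT 0 AND 1) IMPLIES 1) -> 1
  row 23 [10111]: ((NOT 0 AND 1) IMPLIES 1) -> 1
  row 24 [11000]: ((NOT 1 AND 1) IMPLIES 0) -> 1
  row 25 [11001]: ((NOT 1 AND 1) IMPLIES 0) -> 1
  row 26 [11010]: ((NOT 1 AND 1) IMPLIES 1) -> 1
  row 27 [11011]: ((NOT 1 AND 1) IMPLIES 1) -> 1
  row 28 [11100]: ((NOT 1 AND 1) IMPLIES 0) -> 1
  row 29 [11101]: ((NOT 1 AND 1) IMPLIES 0) -> 1
  row 30 [11110]: ((NOT 1 AND 1) IMPLIES 1) -> 1
  row 31 [11111]: ((NOT 1 AND 1) IMPLIES 1) -> 1
Full result column, 4 rows per line (a,b,c fixed per line; d,e runs 00..11 left to right):
  rows 0-3 [a,b,c=000]: 1111  = hex F
  rows 4-7 [a,b,c=001]: 1111  = hex F
  rows 8-11 [a,b,c=010]: 1111  = hex F
  rows 12-15 [a,b,c=011]: 1111  = hex F
  rows 16-19 [a,b,c=100]: 0011  = hex 3
  rows 20-23 [a,b,c=101]: 0011  = hex 3
  rows 24-27 [a,b,c=110]: 1111  = hex F
  rows 28-31 [a,b,c=111]: 1111  = hex F
Output column (row 0 .. row 31) = 11111111111111110011001111111111
Output column grouped in 4s = 1111 1111 1111 1111 0011 0011 1111 1111 = 0xFFFF33FF
Convert to decimal digit by digit (value = value*16 + digit):
  F -> 15
  15*16 + 15 (F) = 255
  255*16 + 15 (F) = 4095
  4095*16 + 15 (F) = 65535
  65535*16 + 3 = 1048563
  1048563*16 + 3 = 16777011
  16777011*16 + 15 (F) = 268432191
  268432191*16 + 15 (F) = 4294915071
Decimal = 4294915071

4294915071


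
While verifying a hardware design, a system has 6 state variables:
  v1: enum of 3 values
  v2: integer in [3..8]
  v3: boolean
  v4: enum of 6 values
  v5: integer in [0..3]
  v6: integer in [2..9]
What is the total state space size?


State space = product of domain sizes of all variables.
Domain sizes:
  v1 (enum of 3 values): 3
  v2 (integer in [3..8]): 6
  v3 (boolean): 2
  v4 (enum of 6 values): 6
  v5 (integer in [0..3]): 4
  v6 (integer in [2..9]): 8
Product = 3 * 6 * 2 * 6 * 4 * 8 = 6912

6912


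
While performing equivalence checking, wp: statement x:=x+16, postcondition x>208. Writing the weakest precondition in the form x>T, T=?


Formula: wp(x:=E, P) = P[E/x] (substitute E for x in postcondition)
Step 1: Postcondition: x>208
Step 2: Substitute x+16 for x: x+16>208
Step 3: Solve for x: x > 208-16 = 192

192


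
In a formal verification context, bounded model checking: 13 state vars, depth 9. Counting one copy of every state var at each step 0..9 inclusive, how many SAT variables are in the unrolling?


BMC unrolls to depth k, creating one copy of each state var for steps 0..k.
Step count = 9 + 1 = 10 (steps 0 through 9)
Vars per step = 13
Total = 13 * 10 = 130

130


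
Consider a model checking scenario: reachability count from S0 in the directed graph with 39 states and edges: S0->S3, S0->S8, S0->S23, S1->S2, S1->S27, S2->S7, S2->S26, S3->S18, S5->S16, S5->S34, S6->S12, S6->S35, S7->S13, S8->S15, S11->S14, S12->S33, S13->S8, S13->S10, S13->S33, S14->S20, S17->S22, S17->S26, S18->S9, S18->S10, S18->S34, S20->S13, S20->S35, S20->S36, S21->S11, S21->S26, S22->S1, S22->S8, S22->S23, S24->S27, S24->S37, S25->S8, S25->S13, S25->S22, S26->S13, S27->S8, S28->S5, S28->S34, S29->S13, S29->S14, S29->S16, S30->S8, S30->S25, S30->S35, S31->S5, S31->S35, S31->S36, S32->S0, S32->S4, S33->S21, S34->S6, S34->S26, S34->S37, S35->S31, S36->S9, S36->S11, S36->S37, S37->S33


BFS from S0:
  layer 0: {S0}
  layer 1: {S3, S8, S23}
  layer 2: {S15, S18}
  layer 3: {S9, S10, S34}
  layer 4: {S6, S26, S37}
  layer 5: {S12, S13, S33, S35}
  layer 6: {S21, S31}
  layer 7: {S5, S11, S36}
  layer 8: {S14, S16}
  layer 9: {S20}
Reachable set: {S0, S3, S5, S6, S8, S9, S10, S11, S12, S13, S14, S15, S16, S18, S20, S21, S23, S26, S31, S33, S34, S35, S36, S37}
Count = 24

24


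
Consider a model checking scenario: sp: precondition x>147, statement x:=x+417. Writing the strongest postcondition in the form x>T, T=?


Formula: sp(P, x:=E) = exists old_x. (x = E[old_x/x]) AND P[old_x/x] (old_x is the value of x before the assignment; eliminate old_x by solving x = E[old_x/x] for old_x)
Step 1: Precondition P: x>147, i.e. old_x > 147
Step 2: Assignment gives x = old_x + 417, so old_x = x - 417
Step 3: Substitute into P: x - 417 > 147
Step 4: Simplify: x > 147+417 = 564

564


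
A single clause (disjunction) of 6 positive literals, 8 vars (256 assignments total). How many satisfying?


Step 1: Total=2^8=256
Step 2: Unsat when all 6 false: 2^2=4
Step 3: Sat=256-4=252

252


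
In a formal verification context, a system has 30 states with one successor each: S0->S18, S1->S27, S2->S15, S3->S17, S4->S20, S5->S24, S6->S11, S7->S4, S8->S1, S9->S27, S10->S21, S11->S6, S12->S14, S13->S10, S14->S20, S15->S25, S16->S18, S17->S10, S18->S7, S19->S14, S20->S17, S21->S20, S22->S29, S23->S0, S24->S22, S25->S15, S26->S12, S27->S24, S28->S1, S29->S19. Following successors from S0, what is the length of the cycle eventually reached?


Trace from S0 until a state repeats:
  S0 -> S18 -> S7 -> S4 -> S20 -> S17 -> S10 -> S21 -> S20
S20 first seen at step 4, revisited at step 8.
Cycle length = 8 - 4 = 4

4


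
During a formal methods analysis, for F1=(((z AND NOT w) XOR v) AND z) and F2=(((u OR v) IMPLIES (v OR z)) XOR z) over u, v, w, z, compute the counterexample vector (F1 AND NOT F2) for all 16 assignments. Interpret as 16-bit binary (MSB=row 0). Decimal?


F1 = (((z AND NOT w) XOR v) AND z)
F2 = (((u OR v) IMPLIES (v OR z)) XOR z)
Counterexample to F1=>F2 is where F1=1 and F2=0.
Evaluate each row (bits = u,v,w,z, MSB first):
  row 0 [0000]: F1=0 F2=1 -> F1&~F2 -> 0
  row 1 [0001]: F1=1 F2=0 -> F1&~F2 -> 1
  row 2 [0010]: F1=0 F2=1 -> F1&~F2 -> 0
  row 3 [0011]: F1=0 F2=0 -> F1&~F2 -> 0
  row 4 [0100]: F1=0 F2=1 -> F1&~F2 -> 0
  row 5 [0101]: F1=0 F2=0 -> F1&~F2 -> 0
  row 6 [0110]: F1=0 F2=1 -> F1&~F2 -> 0
  row 7 [0111]: F1=1 F2=0 -> F1&~F2 -> 1
  row 8 [1000]: F1=0 F2=0 -> F1&~F2 -> 0
  row 9 [1001]: F1=1 F2=0 -> F1&~F2 -> 1
  row 10 [1010]: F1=0 F2=0 -> F1&~F2 -> 0
  row 11 [1011]: F1=0 F2=0 -> F1&~F2 -> 0
  row 12 [1100]: F1=0 F2=1 -> F1&~F2 -> 0
  row 13 [1101]: F1=0 F2=0 -> F1&~F2 -> 0
  row 14 [1110]: F1=0 F2=1 -> F1&~F2 -> 0
  row 15 [1111]: F1=1 F2=0 -> F1&~F2 -> 1
Full result column, 4 rows per line (u,v fixed per line; w,z runs 00..11 left to right):
  rows 0-3 [u,v=00]: 0100  = hex 4
  rows 4-7 [u,v=01]: 0001  = hex 1
  rows 8-11 [u,v=10]: 0100  = hex 4
  rows 12-15 [u,v=11]: 0001  = hex 1
Counterexample vector (row 0 .. row 15) = 0100000101000001
Output column grouped in 4s = 0100 0001 0100 0001 = 0x4141
Convert to decimal digit by digit (value = value*16 + digit):
  4 -> 4
  4*16 + 1 = 65
  65*16 + 4 = 1044
  1044*16 + 1 = 16705
Decimal = 16705

16705


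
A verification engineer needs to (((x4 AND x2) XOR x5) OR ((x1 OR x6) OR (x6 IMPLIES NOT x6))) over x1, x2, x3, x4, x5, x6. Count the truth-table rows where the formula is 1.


Formula: (((x4 AND x2) XOR x5) OR ((x1 OR x6) OR (x6 IMPLIES NOT x6))) over 6 vars (64 rows)
Evaluate each row (x1, x2, x3, x4, x5, x6 as bits, MSB first):
  row 0 [000000]: (((0 AND 0) XOR 0) OR ((0 OR 0) OR (0 IMPLIES NOT 0))) -> 1
  row 1 [000001]: (((0 AND 0) XOR 0) OR ((0 OR 1) OR (1 IMPLIES NOT 1))) -> 1
  row 2 [000010]: (((0 AND 0) XOR 1) OR ((0 OR 0) OR (0 IMPLIES NOT 0))) -> 1
  row 3 [000011]: (((0 AND 0) XOR 1) OR ((0 OR 1) OR (1 IMPLIES NOT 1))) -> 1
  row 4 [000100]: (((1 AND 0) XOR 0) OR ((0 OR 0) OR (0 IMPLIES NOT 0))) -> 1
  (every remaining row is evaluated the same way; all 64 results are listed next)
Full result column, 8 rows per line (x1,x2,x3 fixed per line; x4,x5,x6 runs 000..111 left to right):
  rows 0-7 [x1,x2,x3=000]: 11111111  (ones: 8)
  rows 8-15 [x1,x2,x3=001]: 11111111  (ones: 8)
  rows 16-23 [x1,x2,x3=010]: 11111111  (ones: 8)
  rows 24-31 [x1,x2,x3=011]: 11111111  (ones: 8)
  rows 32-39 [x1,x2,x3=100]: 11111111  (ones: 8)
  rows 40-47 [x1,x2,x3=101]: 11111111  (ones: 8)
  rows 48-55 [x1,x2,x3=110]: 11111111  (ones: 8)
  rows 56-63 [x1,x2,x3=111]: 11111111  (ones: 8)
Count of 1-rows = 8+8+8+8+8+8+8+8 = 64

64


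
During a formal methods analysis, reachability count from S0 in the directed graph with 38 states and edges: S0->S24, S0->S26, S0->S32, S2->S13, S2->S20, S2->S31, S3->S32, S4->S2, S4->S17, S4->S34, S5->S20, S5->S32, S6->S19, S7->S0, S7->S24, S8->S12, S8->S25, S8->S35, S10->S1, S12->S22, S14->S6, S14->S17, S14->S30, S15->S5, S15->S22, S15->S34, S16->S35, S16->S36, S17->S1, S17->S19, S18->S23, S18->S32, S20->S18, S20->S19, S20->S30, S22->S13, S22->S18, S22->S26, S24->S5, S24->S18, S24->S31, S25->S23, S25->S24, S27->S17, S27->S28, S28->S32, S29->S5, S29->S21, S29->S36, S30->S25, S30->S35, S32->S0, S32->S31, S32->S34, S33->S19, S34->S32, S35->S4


BFS from S0:
  layer 0: {S0}
  layer 1: {S24, S26, S32}
  layer 2: {S5, S18, S31, S34}
  layer 3: {S20, S23}
  layer 4: {S19, S30}
  layer 5: {S25, S35}
  layer 6: {S4}
  layer 7: {S2, S17}
  layer 8: {S1, S13}
Reachable set: {S0, S1, S2, S4, S5, S13, S17, S18, S19, S20, S23, S24, S25, S26, S30, S31, S32, S34, S35}
Count = 19

19


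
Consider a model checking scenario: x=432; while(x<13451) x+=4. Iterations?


Step 1: x goes from 432 toward 13451 by 4; the body runs while x<13451, so iterations = ceil((bound-start)/step)
Step 2: Distance=13019
Step 3: ceil(13019/4)=3255

3255


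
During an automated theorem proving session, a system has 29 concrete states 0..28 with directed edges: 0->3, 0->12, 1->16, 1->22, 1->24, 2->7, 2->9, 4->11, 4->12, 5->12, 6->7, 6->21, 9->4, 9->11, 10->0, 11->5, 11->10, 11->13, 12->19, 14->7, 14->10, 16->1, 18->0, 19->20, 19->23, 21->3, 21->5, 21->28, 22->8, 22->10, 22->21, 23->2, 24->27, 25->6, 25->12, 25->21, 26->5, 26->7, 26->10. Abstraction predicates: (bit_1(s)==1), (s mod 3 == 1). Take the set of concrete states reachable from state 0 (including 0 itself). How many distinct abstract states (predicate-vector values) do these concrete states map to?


BFS from 0:
Concrete reachable: {0, 2, 3, 4, 5, 7, 9, 10, 11, 12, 13, 19, 20, 23}
Abstract via predicates (bit_1(s)==1), (s mod 3 == 1):
  (0,0) <- {0, 5, 9, 12, 20}
  (0,1) <- {4, 13}
  (1,0) <- {2, 3, 11, 23}
  (1,1) <- {7, 10, 19}
Distinct abstract states = 4

4


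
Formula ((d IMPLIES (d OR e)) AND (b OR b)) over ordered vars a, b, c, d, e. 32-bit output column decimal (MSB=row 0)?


Formula: ((d IMPLIES (d OR e)) AND (b OR b)) over a, b, c, d, e (32 rows)
Evaluate each row (bits = a,b,c,d,e, MSB first):
  row 0 [00000]: ((0 IMPLIES (0 OR 0)) AND (0 OR 0)) -> 0
  row 1 [00001]: ((0 IMPLIES (0 OR 1)) AND (0 OR 0)) -> 0
  row 2 [00010]: ((1 IMPLIES (1 OR 0)) AND (0 OR 0)) -> 0
  row 3 [00011]: ((1 IMPLIES (1 OR 1)) AND (0 OR 0)) -> 0
  row 4 [00100]: ((0 IMPLIES (0 OR 0)) AND (0 OR 0)) -> 0
  row 5 [00101]: ((0 IMPLIES (0 OR 1)) AND (0 OR 0)) -> 0
  row 6 [00110]: ((1 IMPLIES (1 OR 0)) AND (0 OR 0)) -> 0
  row 7 [00111]: ((1 IMPLIES (1 OR 1)) AND (0 OR 0)) -> 0
  row 8 [01000]: ((0 IMPLIES (0 OR 0)) AND (1 OR 1)) -> 1
  row 9 [01001]: ((0 IMPLIES (0 OR 1)) AND (1 OR 1)) -> 1
  row 10 [01010]: ((1 IMPLIES (1 OR 0)) AND (1 OR 1)) -> 1
  row 11 [01011]: ((1 IMPLIES (1 OR 1)) AND (1 OR 1)) -> 1
  row 12 [01100]: ((0 IMPLIES (0 OR 0)) AND (1 OR 1)) -> 1
  row 13 [01101]: ((0 IMPLIES (0 OR 1)) AND (1 OR 1)) -> 1
  row 14 [01110]: ((1 IMPLIES (1 OR 0)) AND (1 OR 1)) -> 1
  row 15 [01111]: ((1 IMPLIES (1 OR 1)) AND (1 OR 1)) -> 1
  row 16 [10000]: ((0 IMPLIES (0 OR 0)) AND (0 OR 0)) -> 0
  row 17 [10001]: ((0 IMPLIES (0 OR 1)) AND (0 OR 0)) -> 0
  row 18 [10010]: ((1 IMPLIES (1 OR 0)) AND (0 OR 0)) -> 0
  row 19 [10011]: ((1 IMPLIES (1 OR 1)) AND (0 OR 0)) -> 0
  row 20 [10100]: ((0 IMPLIES (0 OR 0)) AND (0 OR 0)) -> 0
  row 21 [10101]: ((0 IMPLIES (0 OR 1)) AND (0 OR 0)) -> 0
  row 22 [10110]: ((1 IMPLIES (1 OR 0)) AND (0 OR 0)) -> 0
  row 23 [10111]: ((1 IMPLIES (1 OR 1)) AND (0 OR 0)) -> 0
  row 24 [11000]: ((0 IMPLIES (0 OR 0)) AND (1 OR 1)) -> 1
  row 25 [11001]: ((0 IMPLIES (0 OR 1)) AND (1 OR 1)) -> 1
  row 26 [11010]: ((1 IMPLIES (1 OR 0)) AND (1 OR 1)) -> 1
  row 27 [11011]: ((1 IMPLIES (1 OR 1)) AND (1 OR 1)) -> 1
  row 28 [11100]: ((0 IMPLIES (0 OR 0)) AND (1 OR 1)) -> 1
  row 29 [11101]: ((0 IMPLIES (0 OR 1)) AND (1 OR 1)) -> 1
  row 30 [11110]: ((1 IMPLIES (1 OR 0)) AND (1 OR 1)) -> 1
  row 31 [11111]: ((1 IMPLIES (1 OR 1)) AND (1 OR 1)) -> 1
Full result column, 4 rows per line (a,b,c fixed per line; d,e runs 00..11 left to right):
  rows 0-3 [a,b,c=000]: 0000  = hex 0
  rows 4-7 [a,b,c=001]: 0000  = hex 0
  rows 8-11 [a,b,c=010]: 1111  = hex F
  rows 12-15 [a,b,c=011]: 1111  = hex F
  rows 16-19 [a,b,c=100]: 0000  = hex 0
  rows 20-23 [a,b,c=101]: 0000  = hex 0
  rows 24-27 [a,b,c=110]: 1111  = hex F
  rows 28-31 [a,b,c=111]: 1111  = hex F
Output column (row 0 .. row 31) = 00000000111111110000000011111111
Output column grouped in 4s = 0000 0000 1111 1111 0000 0000 1111 1111 = 0x00FF00FF
Convert to decimal digit by digit (value = value*16 + digit):
  0 -> 0
  0*16 + 0 = 0
  0*16 + 15 (F) = 15
  15*16 + 15 (F) = 255
  255*16 + 0 = 4080
  4080*16 + 0 = 65280
  65280*16 + 15 (F) = 1044495
  1044495*16 + 15 (F) = 16711935
Decimal = 16711935

16711935


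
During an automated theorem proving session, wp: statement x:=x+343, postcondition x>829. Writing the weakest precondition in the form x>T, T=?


Formula: wp(x:=E, P) = P[E/x] (substitute E for x in postcondition)
Step 1: Postcondition: x>829
Step 2: Substitute x+343 for x: x+343>829
Step 3: Solve for x: x > 829-343 = 486

486


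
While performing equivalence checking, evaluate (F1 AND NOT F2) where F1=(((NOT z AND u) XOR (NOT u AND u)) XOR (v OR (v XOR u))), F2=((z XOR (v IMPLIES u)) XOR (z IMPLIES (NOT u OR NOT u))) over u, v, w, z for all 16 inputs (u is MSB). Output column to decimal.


F1 = (((NOT z AND u) XOR (NOT u AND u)) XOR (v OR (v XOR u)))
F2 = ((z XOR (v IMPLIES u)) XOR (z IMPLIES (NOT u OR NOT u)))
Counterexample to F1=>F2 is where F1=1 and F2=0.
Evaluate each row (bits = u,v,w,z, MSB first):
  row 0 [0000]: F1=0 F2=0 -> F1&~F2 -> 0
  row 1 [0001]: F1=0 F2=1 -> F1&~F2 -> 0
  row 2 [0010]: F1=0 F2=0 -> F1&~F2 -> 0
  row 3 [0011]: F1=0 F2=1 -> F1&~F2 -> 0
  row 4 [0100]: F1=1 F2=1 -> F1&~F2 -> 0
  row 5 [0101]: F1=1 F2=0 -> F1&~F2 -> 1
  row 6 [0110]: F1=1 F2=1 -> F1&~F2 -> 0
  row 7 [0111]: F1=1 F2=0 -> F1&~F2 -> 1
  row 8 [1000]: F1=0 F2=0 -> F1&~F2 -> 0
  row 9 [1001]: F1=1 F2=0 -> F1&~F2 -> 1
  row 10 [1010]: F1=0 F2=0 -> F1&~F2 -> 0
  row 11 [1011]: F1=1 F2=0 -> F1&~F2 -> 1
  row 12 [1100]: F1=0 F2=0 -> F1&~F2 -> 0
  row 13 [1101]: F1=1 F2=0 -> F1&~F2 -> 1
  row 14 [1110]: F1=0 F2=0 -> F1&~F2 -> 0
  row 15 [1111]: F1=1 F2=0 -> F1&~F2 -> 1
Full result column, 4 rows per line (u,v fixed per line; w,z runs 00..11 left to right):
  rows 0-3 [u,v=00]: 0000  = hex 0
  rows 4-7 [u,v=01]: 0101  = hex 5
  rows 8-11 [u,v=10]: 0101  = hex 5
  rows 12-15 [u,v=11]: 0101  = hex 5
Counterexample vector (row 0 .. row 15) = 0000010101010101
Output column grouped in 4s = 0000 0101 0101 0101 = 0x0555
Convert to decimal digit by digit (value = value*16 + digit):
  0 -> 0
  0*16 + 5 = 5
  5*16 + 5 = 85
  85*16 + 5 = 1365
Decimal = 1365

1365


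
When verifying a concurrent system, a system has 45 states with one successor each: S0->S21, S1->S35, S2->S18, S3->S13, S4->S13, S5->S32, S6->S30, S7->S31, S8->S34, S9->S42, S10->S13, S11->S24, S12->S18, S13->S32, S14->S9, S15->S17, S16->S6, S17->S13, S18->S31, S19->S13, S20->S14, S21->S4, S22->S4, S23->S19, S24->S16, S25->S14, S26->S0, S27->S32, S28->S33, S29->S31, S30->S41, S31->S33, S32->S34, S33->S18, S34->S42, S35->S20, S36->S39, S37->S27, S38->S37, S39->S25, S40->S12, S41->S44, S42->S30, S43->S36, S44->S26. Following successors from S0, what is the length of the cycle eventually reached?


Trace from S0 until a state repeats:
  S0 -> S21 -> S4 -> S13 -> S32 -> S34 -> S42 -> S30 -> S41 -> S44 -> S26 -> S0
S0 first seen at step 0, revisited at step 11.
Cycle length = 11 - 0 = 11

11


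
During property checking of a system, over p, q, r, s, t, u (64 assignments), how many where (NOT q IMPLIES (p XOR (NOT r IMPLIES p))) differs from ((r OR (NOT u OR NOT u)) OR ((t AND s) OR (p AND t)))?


F1 = (NOT q IMPLIES (p XOR (NOT r IMPLIES p)))
F2 = ((r OR (NOT u OR NOT u)) OR ((t AND s) OR (p AND t)))
Evaluate both on each of 64 rows (bits = p,q,r,s,t,u):
  row 0 [000000]: F1=0 F2=1 (differ) -> 1
  row 1 [000001]: F1=0 F2=0 -> 0
  row 2 [000010]: F1=0 F2=1 (differ) -> 1
  row 3 [000011]: F1=0 F2=0 -> 0
  row 4 [000100]: F1=0 F2=1 (differ) -> 1
  (every remaining row is evaluated the same way; all 64 results are listed next)
Full result column, 8 rows per line (p,q,r fixed per line; s,t,u runs 000..111 left to right):
  rows 0-7 [p,q,r=000]: 10101011  (ones: 5)
  rows 8-15 [p,q,r=001]: 00000000  (ones: 0)
  rows 16-23 [p,q,r=010]: 01010100  (ones: 3)
  rows 24-31 [p,q,r=011]: 00000000  (ones: 0)
  rows 32-39 [p,q,r=100]: 10111011  (ones: 6)
  rows 40-47 [p,q,r=101]: 11111111  (ones: 8)
  rows 48-55 [p,q,r=110]: 01000100  (ones: 2)
  rows 56-63 [p,q,r=111]: 00000000  (ones: 0)
Disagreements = 5+0+3+0+6+8+2+0 = 24

24


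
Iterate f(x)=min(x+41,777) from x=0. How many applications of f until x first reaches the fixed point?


Step 1: x=0, cap=777, increment=41
Step 2: x grows by 41 each step until capped at 777; fixed point is x=777
Step 3: iterations = ceil(777/41) = 19

19


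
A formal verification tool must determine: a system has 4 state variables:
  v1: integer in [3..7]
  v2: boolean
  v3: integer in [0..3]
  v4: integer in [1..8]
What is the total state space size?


State space = product of domain sizes of all variables.
Domain sizes:
  v1 (integer in [3..7]): 5
  v2 (boolean): 2
  v3 (integer in [0..3]): 4
  v4 (integer in [1..8]): 8
Product = 5 * 2 * 4 * 8 = 320

320


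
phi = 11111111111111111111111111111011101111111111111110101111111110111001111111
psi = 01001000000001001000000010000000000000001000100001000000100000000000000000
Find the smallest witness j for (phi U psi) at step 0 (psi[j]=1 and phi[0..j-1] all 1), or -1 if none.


(phi U psi) at 0: need smallest j with psi[j]=1 and phi[i]=1 for all i in [0,j).
Scan from step 0:
  step 0: phi=1, psi=0 -> continue
  step 1: psi=1 and phi held for [0,1) -> witness found
Witness step = 1

1


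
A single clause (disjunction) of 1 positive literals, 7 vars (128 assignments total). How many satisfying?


Step 1: Total=2^7=128
Step 2: Unsat when all 1 false: 2^6=64
Step 3: Sat=128-64=64

64


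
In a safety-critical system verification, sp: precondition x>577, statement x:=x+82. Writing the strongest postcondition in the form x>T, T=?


Formula: sp(P, x:=E) = exists old_x. (x = E[old_x/x]) AND P[old_x/x] (old_x is the value of x before the assignment; eliminate old_x by solving x = E[old_x/x] for old_x)
Step 1: Precondition P: x>577, i.e. old_x > 577
Step 2: Assignment gives x = old_x + 82, so old_x = x - 82
Step 3: Substitute into P: x - 82 > 577
Step 4: Simplify: x > 577+82 = 659

659


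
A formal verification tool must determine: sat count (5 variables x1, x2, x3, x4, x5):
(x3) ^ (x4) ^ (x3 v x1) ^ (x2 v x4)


CNF with 4 clauses over 5 vars (32 assignments).
An assignment satisfies CNF iff every clause has >=1 true literal.
Check each row (bits = x1,x2,x3,x4,x5; clause T/F shown):
  row 0 [00000]: clauses=FFFF -> 0
  row 1 [00001]: clauses=FFFF -> 0
  row 2 [00010]: clauses=FTFT -> 0
  row 3 [00011]: clauses=FTFT -> 0
  row 4 [00100]: clauses=TFTF -> 0
  row 5 [00101]: clauses=TFTF -> 0
  row 6 [00110]: clauses=TTTT -> 1
  row 7 [00111]: clauses=TTTT -> 1
  row 8 [01000]: clauses=FFFT -> 0
  row 9 [01001]: clauses=FFFT -> 0
  row 10 [01010]: clauses=FTFT -> 0
  row 11 [01011]: clauses=FTFT -> 0
  row 12 [01100]: clauses=TFTT -> 0
  row 13 [01101]: clauses=TFTT -> 0
  row 14 [01110]: clauses=TTTT -> 1
  row 15 [01111]: clauses=TTTT -> 1
  row 16 [10000]: clauses=FFTF -> 0
  row 17 [10001]: clauses=FFTF -> 0
  row 18 [10010]: clauses=FTTT -> 0
  row 19 [10011]: clauses=FTTT -> 0
  row 20 [10100]: clauses=TFTF -> 0
  row 21 [10101]: clauses=TFTF -> 0
  row 22 [10110]: clauses=TTTT -> 1
  row 23 [10111]: clauses=TTTT -> 1
  row 24 [11000]: clauses=FFTT -> 0
  row 25 [11001]: clauses=FFTT -> 0
  row 26 [11010]: clauses=FTTT -> 0
  row 27 [11011]: clauses=FTTT -> 0
  row 28 [11100]: clauses=TFTT -> 0
  row 29 [11101]: clauses=TFTT -> 0
  row 30 [11110]: clauses=TTTT -> 1
  row 31 [11111]: clauses=TTTT -> 1
Full result column, 8 rows per line (x1,x2 fixed per line; x3,x4,x5 runs 000..111 left to right):
  rows 0-7 [x1,x2=00]: 00000011  (ones: 2)
  rows 8-15 [x1,x2=01]: 00000011  (ones: 2)
  rows 16-23 [x1,x2=10]: 00000011  (ones: 2)
  rows 24-31 [x1,x2=11]: 00000011  (ones: 2)
Satisfying assignments = 2+2+2+2 = 8

8


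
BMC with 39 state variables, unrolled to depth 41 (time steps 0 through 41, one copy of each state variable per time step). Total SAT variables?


BMC unrolls to depth k, creating one copy of each state var for steps 0..k.
Step count = 41 + 1 = 42 (steps 0 through 41)
Vars per step = 39
Total = 39 * 42 = 1638

1638


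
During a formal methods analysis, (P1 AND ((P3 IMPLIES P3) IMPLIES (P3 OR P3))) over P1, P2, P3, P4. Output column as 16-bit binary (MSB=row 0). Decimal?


Formula: (P1 AND ((P3 IMPLIES P3) IMPLIES (P3 OR P3))) over P1, P2, P3, P4 (16 rows)
Evaluate each row (bits = P1,P2,P3,P4, MSB first):
  row 0 [0000]: (0 AND ((0 IMPLIES 0) IMPLIES (0 OR 0))) -> 0
  row 1 [0001]: (0 AND ((0 IMPLIES 0) IMPLIES (0 OR 0))) -> 0
  row 2 [0010]: (0 AND ((1 IMPLIES 1) IMPLIES (1 OR 1))) -> 0
  row 3 [0011]: (0 AND ((1 IMPLIES 1) IMPLIES (1 OR 1))) -> 0
  row 4 [0100]: (0 AND ((0 IMPLIES 0) IMPLIES (0 OR 0))) -> 0
  row 5 [0101]: (0 AND ((0 IMPLIES 0) IMPLIES (0 OR 0))) -> 0
  row 6 [0110]: (0 AND ((1 IMPLIES 1) IMPLIES (1 OR 1))) -> 0
  row 7 [0111]: (0 AND ((1 IMPLIES 1) IMPLIES (1 OR 1))) -> 0
  row 8 [1000]: (1 AND ((0 IMPLIES 0) IMPLIES (0 OR 0))) -> 0
  row 9 [1001]: (1 AND ((0 IMPLIES 0) IMPLIES (0 OR 0))) -> 0
  row 10 [1010]: (1 AND ((1 IMPLIES 1) IMPLIES (1 OR 1))) -> 1
  row 11 [1011]: (1 AND ((1 IMPLIES 1) IMPLIES (1 OR 1))) -> 1
  row 12 [1100]: (1 AND ((0 IMPLIES 0) IMPLIES (0 OR 0))) -> 0
  row 13 [1101]: (1 AND ((0 IMPLIES 0) IMPLIES (0 OR 0))) -> 0
  row 14 [1110]: (1 AND ((1 IMPLIES 1) IMPLIES (1 OR 1))) -> 1
  row 15 [1111]: (1 AND ((1 IMPLIES 1) IMPLIES (1 OR 1))) -> 1
Full result column, 4 rows per line (P1,P2 fixed per line; P3,P4 runs 00..11 left to right):
  rows 0-3 [P1,P2=00]: 0000  = hex 0
  rows 4-7 [P1,P2=01]: 0000  = hex 0
  rows 8-11 [P1,P2=10]: 0011  = hex 3
  rows 12-15 [P1,P2=11]: 0011  = hex 3
Output column (row 0 .. row 15) = 0000000000110011
Output column grouped in 4s = 0000 0000 0011 0011 = 0x0033
Convert to decimal digit by digit (value = value*16 + digit):
  0 -> 0
  0*16 + 0 = 0
  0*16 + 3 = 3
  3*16 + 3 = 51
Decimal = 51

51


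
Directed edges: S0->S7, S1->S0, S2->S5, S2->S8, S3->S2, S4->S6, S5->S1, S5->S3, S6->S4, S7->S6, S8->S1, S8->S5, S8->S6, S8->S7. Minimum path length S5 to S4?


BFS layer-by-layer from S5:
  dist 0: {S5}
  dist 1: {S1, S3}
  dist 2: {S0, S2}
  dist 3: {S7, S8}
  dist 4: {S6}
  dist 5: {S4}
  -> S4 reached at distance 5
Shortest path length = 5

5


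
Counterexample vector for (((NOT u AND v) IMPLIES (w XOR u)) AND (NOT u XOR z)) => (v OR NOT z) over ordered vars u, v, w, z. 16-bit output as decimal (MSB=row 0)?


F1 = (((NOT u AND v) IMPLIES (w XOR u)) AND (NOT u XOR z))
F2 = (v OR NOT z)
Counterexample to F1=>F2 is where F1=1 and F2=0.
Evaluate each row (bits = u,v,w,z, MSB first):
  row 0 [0000]: F1=1 F2=1 -> F1&~F2 -> 0
  row 1 [0001]: F1=0 F2=0 -> F1&~F2 -> 0
  row 2 [0010]: F1=1 F2=1 -> F1&~F2 -> 0
  row 3 [0011]: F1=0 F2=0 -> F1&~F2 -> 0
  row 4 [0100]: F1=0 F2=1 -> F1&~F2 -> 0
  row 5 [0101]: F1=0 F2=1 -> F1&~F2 -> 0
  row 6 [0110]: F1=1 F2=1 -> F1&~F2 -> 0
  row 7 [0111]: F1=0 F2=1 -> F1&~F2 -> 0
  row 8 [1000]: F1=0 F2=1 -> F1&~F2 -> 0
  row 9 [1001]: F1=1 F2=0 -> F1&~F2 -> 1
  row 10 [1010]: F1=0 F2=1 -> F1&~F2 -> 0
  row 11 [1011]: F1=1 F2=0 -> F1&~F2 -> 1
  row 12 [1100]: F1=0 F2=1 -> F1&~F2 -> 0
  row 13 [1101]: F1=1 F2=1 -> F1&~F2 -> 0
  row 14 [1110]: F1=0 F2=1 -> F1&~F2 -> 0
  row 15 [1111]: F1=1 F2=1 -> F1&~F2 -> 0
Full result column, 4 rows per line (u,v fixed per line; w,z runs 00..11 left to right):
  rows 0-3 [u,v=00]: 0000  = hex 0
  rows 4-7 [u,v=01]: 0000  = hex 0
  rows 8-11 [u,v=10]: 0101  = hex 5
  rows 12-15 [u,v=11]: 0000  = hex 0
Counterexample vector (row 0 .. row 15) = 0000000001010000
Output column grouped in 4s = 0000 0000 0101 0000 = 0x0050
Convert to decimal digit by digit (value = value*16 + digit):
  0 -> 0
  0*16 + 0 = 0
  0*16 + 5 = 5
  5*16 + 0 = 80
Decimal = 80

80


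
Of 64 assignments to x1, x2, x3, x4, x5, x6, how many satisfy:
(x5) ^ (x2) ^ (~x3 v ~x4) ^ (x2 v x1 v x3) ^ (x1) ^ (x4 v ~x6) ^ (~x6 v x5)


CNF with 7 clauses over 6 vars (64 assignments).
An assignment satisfies CNF iff every clause has >=1 true literal.
Check each row (bits = x1,x2,x3,x4,x5,x6; clause T/F shown):
  row 0 [000000]: clauses=FFTFFTT -> 0
  row 1 [000001]: clauses=FFTFFFF -> 0
  row 2 [000010]: clauses=TFTFFTT -> 0
  row 3 [000011]: clauses=TFTFFFT -> 0
  row 4 [000100]: clauses=FFTFFTT -> 0
  (every remaining row is evaluated the same way; all 64 results are listed next)
Full result column, 8 rows per line (x1,x2,x3 fixed per line; x4,x5,x6 runs 000..111 left to right):
  rows 0-7 [x1,x2,x3=000]: 00000000  (ones: 0)
  rows 8-15 [x1,x2,x3=001]: 00000000  (ones: 0)
  rows 16-23 [x1,x2,x3=010]: 00000000  (ones: 0)
  rows 24-31 [x1,x2,x3=011]: 00000000  (ones: 0)
  rows 32-39 [x1,x2,x3=100]: 00000000  (ones: 0)
  rows 40-47 [x1,x2,x3=101]: 00000000  (ones: 0)
  rows 48-55 [x1,x2,x3=110]: 00100011  (ones: 3)
  rows 56-63 [x1,x2,x3=111]: 00100000  (ones: 1)
Satisfying assignments = 0+0+0+0+0+0+3+1 = 4

4


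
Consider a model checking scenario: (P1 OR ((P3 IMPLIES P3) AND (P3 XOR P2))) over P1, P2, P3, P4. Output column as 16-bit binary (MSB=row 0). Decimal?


Formula: (P1 OR ((P3 IMPLIES P3) AND (P3 XOR P2))) over P1, P2, P3, P4 (16 rows)
Evaluate each row (bits = P1,P2,P3,P4, MSB first):
  row 0 [0000]: (0 OR ((0 IMPLIES 0) AND (0 XOR 0))) -> 0
  row 1 [0001]: (0 OR ((0 IMPLIES 0) AND (0 XOR 0))) -> 0
  row 2 [0010]: (0 OR ((1 IMPLIES 1) AND (1 XOR 0))) -> 1
  row 3 [0011]: (0 OR ((1 IMPLIES 1) AND (1 XOR 0))) -> 1
  row 4 [0100]: (0 OR ((0 IMPLIES 0) AND (0 XOR 1))) -> 1
  row 5 [0101]: (0 OR ((0 IMPLIES 0) AND (0 XOR 1))) -> 1
  row 6 [0110]: (0 OR ((1 IMPLIES 1) AND (1 XOR 1))) -> 0
  row 7 [0111]: (0 OR ((1 IMPLIES 1) AND (1 XOR 1))) -> 0
  row 8 [1000]: (1 OR ((0 IMPLIES 0) AND (0 XOR 0))) -> 1
  row 9 [1001]: (1 OR ((0 IMPLIES 0) AND (0 XOR 0))) -> 1
  row 10 [1010]: (1 OR ((1 IMPLIES 1) AND (1 XOR 0))) -> 1
  row 11 [1011]: (1 OR ((1 IMPLIES 1) AND (1 XOR 0))) -> 1
  row 12 [1100]: (1 OR ((0 IMPLIES 0) AND (0 XOR 1))) -> 1
  row 13 [1101]: (1 OR ((0 IMPLIES 0) AND (0 XOR 1))) -> 1
  row 14 [1110]: (1 OR ((1 IMPLIES 1) AND (1 XOR 1))) -> 1
  row 15 [1111]: (1 OR ((1 IMPLIES 1) AND (1 XOR 1))) -> 1
Full result column, 4 rows per line (P1,P2 fixed per line; P3,P4 runs 00..11 left to right):
  rows 0-3 [P1,P2=00]: 0011  = hex 3
  rows 4-7 [P1,P2=01]: 1100  = hex C
  rows 8-11 [P1,P2=10]: 1111  = hex F
  rows 12-15 [P1,P2=11]: 1111  = hex F
Output column (row 0 .. row 15) = 0011110011111111
Output column grouped in 4s = 0011 1100 1111 1111 = 0x3CFF
Convert to decimal digit by digit (value = value*16 + digit):
  3 -> 3
  3*16 + 12 (C) = 60
  60*16 + 15 (F) = 975
  975*16 + 15 (F) = 15615
Decimal = 15615

15615


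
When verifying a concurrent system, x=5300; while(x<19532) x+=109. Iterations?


Step 1: x goes from 5300 toward 19532 by 109; the body runs while x<19532, so iterations = ceil((bound-start)/step)
Step 2: Distance=14232
Step 3: ceil(14232/109)=131

131


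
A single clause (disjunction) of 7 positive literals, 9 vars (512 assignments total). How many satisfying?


Step 1: Total=2^9=512
Step 2: Unsat when all 7 false: 2^2=4
Step 3: Sat=512-4=508

508


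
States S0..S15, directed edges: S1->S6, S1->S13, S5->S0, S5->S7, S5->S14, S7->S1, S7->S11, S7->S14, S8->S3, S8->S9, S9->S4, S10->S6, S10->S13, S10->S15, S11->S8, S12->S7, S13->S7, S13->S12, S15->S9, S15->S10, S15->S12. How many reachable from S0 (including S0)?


BFS from S0:
  layer 0: {S0}
Reachable set: {S0}
Count = 1

1


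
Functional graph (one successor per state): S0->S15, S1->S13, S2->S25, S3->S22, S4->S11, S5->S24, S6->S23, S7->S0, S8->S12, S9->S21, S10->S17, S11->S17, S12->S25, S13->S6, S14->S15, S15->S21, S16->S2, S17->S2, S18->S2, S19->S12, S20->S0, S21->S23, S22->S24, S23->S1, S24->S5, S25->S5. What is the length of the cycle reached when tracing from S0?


Trace from S0 until a state repeats:
  S0 -> S15 -> S21 -> S23 -> S1 -> S13 -> S6 -> S23
S23 first seen at step 3, revisited at step 7.
Cycle length = 7 - 3 = 4

4


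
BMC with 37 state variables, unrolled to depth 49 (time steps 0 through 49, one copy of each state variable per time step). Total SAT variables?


BMC unrolls to depth k, creating one copy of each state var for steps 0..k.
Step count = 49 + 1 = 50 (steps 0 through 49)
Vars per step = 37
Total = 37 * 50 = 1850

1850


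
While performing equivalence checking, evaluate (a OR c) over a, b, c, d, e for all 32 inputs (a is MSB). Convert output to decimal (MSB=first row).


Formula: (a OR c) over a, b, c, d, e (32 rows)
Evaluate each row (bits = a,b,c,d,e, MSB first):
  row 0 [00000]: (0 OR 0) -> 0
  row 1 [00001]: (0 OR 0) -> 0
  row 2 [00010]: (0 OR 0) -> 0
  row 3 [00011]: (0 OR 0) -> 0
  row 4 [00100]: (0 OR 1) -> 1
  row 5 [00101]: (0 OR 1) -> 1
  row 6 [00110]: (0 OR 1) -> 1
  row 7 [00111]: (0 OR 1) -> 1
  row 8 [01000]: (0 OR 0) -> 0
  row 9 [01001]: (0 OR 0) -> 0
  row 10 [01010]: (0 OR 0) -> 0
  row 11 [01011]: (0 OR 0) -> 0
  row 12 [01100]: (0 OR 1) -> 1
  row 13 [01101]: (0 OR 1) -> 1
  row 14 [01110]: (0 OR 1) -> 1
  row 15 [01111]: (0 OR 1) -> 1
  row 16 [10000]: (1 OR 0) -> 1
  row 17 [10001]: (1 OR 0) -> 1
  row 18 [10010]: (1 OR 0) -> 1
  row 19 [10011]: (1 OR 0) -> 1
  row 20 [10100]: (1 OR 1) -> 1
  row 21 [10101]: (1 OR 1) -> 1
  row 22 [10110]: (1 OR 1) -> 1
  row 23 [10111]: (1 OR 1) -> 1
  row 24 [11000]: (1 OR 0) -> 1
  row 25 [11001]: (1 OR 0) -> 1
  row 26 [11010]: (1 OR 0) -> 1
  row 27 [11011]: (1 OR 0) -> 1
  row 28 [11100]: (1 OR 1) -> 1
  row 29 [11101]: (1 OR 1) -> 1
  row 30 [11110]: (1 OR 1) -> 1
  row 31 [11111]: (1 OR 1) -> 1
Full result column, 4 rows per line (a,b,c fixed per line; d,e runs 00..11 left to right):
  rows 0-3 [a,b,c=000]: 0000  = hex 0
  rows 4-7 [a,b,c=001]: 1111  = hex F
  rows 8-11 [a,b,c=010]: 0000  = hex 0
  rows 12-15 [a,b,c=011]: 1111  = hex F
  rows 16-19 [a,b,c=100]: 1111  = hex F
  rows 20-23 [a,b,c=101]: 1111  = hex F
  rows 24-27 [a,b,c=110]: 1111  = hex F
  rows 28-31 [a,b,c=111]: 1111  = hex F
Output column (row 0 .. row 31) = 00001111000011111111111111111111
Output column grouped in 4s = 0000 1111 0000 1111 1111 1111 1111 1111 = 0x0F0FFFFF
Convert to decimal digit by digit (value = value*16 + digit):
  0 -> 0
  0*16 + 15 (F) = 15
  15*16 + 0 = 240
  240*16 + 15 (F) = 3855
  3855*16 + 15 (F) = 61695
  61695*16 + 15 (F) = 987135
  987135*16 + 15 (F) = 15794175
  15794175*16 + 15 (F) = 252706815
Decimal = 252706815

252706815
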